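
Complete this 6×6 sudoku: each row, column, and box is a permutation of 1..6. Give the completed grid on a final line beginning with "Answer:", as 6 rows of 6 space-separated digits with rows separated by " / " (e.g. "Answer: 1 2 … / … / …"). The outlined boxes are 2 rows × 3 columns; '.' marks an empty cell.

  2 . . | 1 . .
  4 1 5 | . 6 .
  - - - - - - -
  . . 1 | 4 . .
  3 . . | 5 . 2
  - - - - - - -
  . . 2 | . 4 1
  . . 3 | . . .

Step 1. [r3c6∈{3,6}] box 4 places 6 nowhere but r3c6 ⇒ r3c6=6.
Step 2. [r6c6∈{5}] r6c6's peers cover all but 5 ⇒ r6c6=5.
Step 3. [r1c2∈{3,6}] col 2 places 3 nowhere but r1c2 ⇒ r1c2=3.
Step 4. [r3c1∈{5}] r3c1's peers cover all but 5 ⇒ r3c1=5.
Step 5. [r5c1∈{6}] nothing but 6 survives at r5c1. So r5c1=6.
Step 6. [r2c4∈{2,3}] r2c4 is the only open cell in row 2 admitting 2 ⇒ r2c4=2.
Step 7. [r4c3∈{4,6}] r4c3 is the only open cell in col 3 admitting 4. So r4c3=4.
Step 8. [r6c2∈{4}] only 4 remains possible at r6c2, so r6c2=4.
Step 9. [r5c2∈{5}] r5c2 has the single candidate 5, so r5c2=5.
Step 10. [r6c5∈{2}] nothing but 2 survives at r6c5 ⇒ r6c5=2.
Step 11. [r1c5∈{5}] r1c5's peers cover all but 5, so r1c5=5.
Step 12. [r4c5∈{1}] nothing but 1 survives at r4c5 ⇒ r4c5=1.
Step 13. [r1c3∈{6}] r1c3 is down to just 6. So r1c3=6.
Step 14. [r4c2∈{6}] nothing but 6 survives at r4c2, so r4c2=6.
Step 15. [r1c6∈{4}] nothing but 4 survives at r1c6 ⇒ r1c6=4.
Step 16. [r3c5∈{3}] r3c5 has the single candidate 3, so r3c5=3.
Step 17. [r5c4∈{3}] only 3 remains possible at r5c4. So r5c4=3.
Step 18. [r6c4∈{6}] r6c4 has the single candidate 6, so r6c4=6.
Step 19. [r6c1∈{1}] r6c1 has the single candidate 1. So r6c1=1.
Step 20. [r2c6∈{3}] r2c6 has the single candidate 3 ⇒ r2c6=3.
Step 21. [r3c2∈{2}] nothing but 2 survives at r3c2 ⇒ r3c2=2.

Answer: 2 3 6 1 5 4 / 4 1 5 2 6 3 / 5 2 1 4 3 6 / 3 6 4 5 1 2 / 6 5 2 3 4 1 / 1 4 3 6 2 5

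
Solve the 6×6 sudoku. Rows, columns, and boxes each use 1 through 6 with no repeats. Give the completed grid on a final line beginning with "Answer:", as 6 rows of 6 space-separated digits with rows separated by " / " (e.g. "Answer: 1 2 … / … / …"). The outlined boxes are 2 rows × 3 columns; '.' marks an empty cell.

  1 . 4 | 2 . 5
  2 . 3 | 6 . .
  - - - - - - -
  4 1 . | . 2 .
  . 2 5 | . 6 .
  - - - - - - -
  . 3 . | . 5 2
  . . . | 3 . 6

Step 1. [r5c4∈{1,4}] row 5 places 4 nowhere but r5c4, so r5c4=4.
Step 2. [r4c6∈{1,3,4}] across row 4, 4 lands solely at r4c6. So r4c6=4.
Step 3. [r6c5∈{1}] only 1 remains possible at r6c5. So r6c5=1.
Step 4. [r6c1∈{5}] r6c1's peers cover all but 5, so r6c1=5.
Step 5. [r5c1∈{6}] r5c1 has the single candidate 6 ⇒ r5c1=6.
Step 6. [r2c2∈{5}] r2c2's peers cover all but 5. So r2c2=5.
Step 7. [r2c6∈{1}] only 1 remains possible at r2c6 ⇒ r2c6=1.
Step 8. [r4c1∈{3}] r4c1's peers cover all but 3 ⇒ r4c1=3.
Step 9. [r4c4∈{1}] r4c4 is down to just 1 ⇒ r4c4=1.
Step 10. [r6c2∈{4}] only 4 remains possible at r6c2. So r6c2=4.
Step 11. [r5c3∈{1}] r5c3 is down to just 1 ⇒ r5c3=1.
Step 12. [r3c6∈{3}] r3c6's peers cover all but 3. So r3c6=3.
Step 13. [r3c4∈{5}] r3c4 is down to just 5 ⇒ r3c4=5.
Step 14. [r1c5∈{3}] r1c5 is down to just 3, so r1c5=3.
Step 15. [r1c2∈{6}] only 6 remains possible at r1c2, so r1c2=6.
Step 16. [r6c3∈{2}] r6c3 is down to just 2. So r6c3=2.
Step 17. [r2c5∈{4}] nothing but 4 survives at r2c5, so r2c5=4.
Step 18. [r3c3∈{6}] nothing but 6 survives at r3c3, so r3c3=6.

Answer: 1 6 4 2 3 5 / 2 5 3 6 4 1 / 4 1 6 5 2 3 / 3 2 5 1 6 4 / 6 3 1 4 5 2 / 5 4 2 3 1 6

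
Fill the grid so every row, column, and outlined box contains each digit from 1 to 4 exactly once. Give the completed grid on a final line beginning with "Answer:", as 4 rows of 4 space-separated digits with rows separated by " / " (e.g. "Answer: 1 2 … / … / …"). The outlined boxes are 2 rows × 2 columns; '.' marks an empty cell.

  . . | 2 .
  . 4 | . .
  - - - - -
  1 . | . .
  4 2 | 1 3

Step 1. [r1c2∈{1,3}] 1 has one home in col 2: r1c2, so r1c2=1.
Step 2. [r1c1∈{3}] r1c1's peers cover all but 3. So r1c1=3.
Step 3. [r1c4∈{4}] r1c4's peers cover all but 4. So r1c4=4.
Step 4. [r2c1∈{2}] r2c1 is down to just 2 ⇒ r2c1=2.
Step 5. [r3c4∈{2}] r3c4's peers cover all but 2 ⇒ r3c4=2.
Step 6. [r2c4∈{1}] r2c4's peers cover all but 1 ⇒ r2c4=1.
Step 7. [r3c2∈{3}] r3c2 is down to just 3, so r3c2=3.
Step 8. [r2c3∈{3}] only 3 remains possible at r2c3 ⇒ r2c3=3.
Step 9. [r3c3∈{4}] nothing but 4 survives at r3c3 ⇒ r3c3=4.

Answer: 3 1 2 4 / 2 4 3 1 / 1 3 4 2 / 4 2 1 3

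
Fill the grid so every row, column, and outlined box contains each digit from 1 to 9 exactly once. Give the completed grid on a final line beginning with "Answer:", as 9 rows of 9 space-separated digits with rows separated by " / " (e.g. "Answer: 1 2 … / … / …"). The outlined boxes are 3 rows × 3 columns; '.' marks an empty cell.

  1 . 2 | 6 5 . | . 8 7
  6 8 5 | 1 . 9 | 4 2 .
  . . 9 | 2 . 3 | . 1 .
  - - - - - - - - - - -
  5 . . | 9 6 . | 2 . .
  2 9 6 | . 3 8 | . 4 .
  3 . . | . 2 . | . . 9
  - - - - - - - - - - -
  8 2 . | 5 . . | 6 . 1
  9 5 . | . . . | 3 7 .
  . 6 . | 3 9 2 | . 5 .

Step 1. [r1c6∈{4}] only 4 remains possible at r1c6. So r1c6=4.
Step 2. [r9c3∈{1,4,7}] row 9 places 1 nowhere but r9c3, so r9c3=1.
Step 3. [r8c3∈{4}] only 4 remains possible at r8c3. So r8c3=4.
Step 4. [r5c4∈{7}] r5c4 is down to just 7 ⇒ r5c4=7.
Step 5. [r6c7∈{1,5,7,8}] col 7 places 7 nowhere but r6c7, so r6c7=7.
Step 6. [r4c9∈{3,8}] across box 6, 8 lands solely at r4c9 ⇒ r4c9=8.
Step 7. [r4c2∈{1,4,7}] 4 has one home in row 4: r4c2, so r4c2=4.
Step 8. [r5c9∈{5}] r5c9 is down to just 5, so r5c9=5.
Step 9. [r9c1∈{7}] r9c1 is down to just 7, so r9c1=7.
Step 10. [r8c5∈{1,8}] across col 5, 1 lands solely at r8c5 ⇒ r8c5=1.
Step 11. [r2c5∈{7}] only 7 remains possible at r2c5 ⇒ r2c5=7.
Step 12. [r6c6∈{1,5}] row 6 places 5 nowhere but r6c6. So r6c6=5.
Step 13. [r6c4∈{4}] only 4 remains possible at r6c4, so r6c4=4.
Step 14. [r8c4∈{8}] r8c4 is down to just 8. So r8c4=8.
Step 15. [r9c7∈{8}] r9c7 is down to just 8, so r9c7=8.
Step 16. [r6c3∈{8}] r6c3's peers cover all but 8. So r6c3=8.
Step 17. [r3c1∈{4}] r3c1 is down to just 4, so r3c1=4.
Step 18. [r9c9∈{4}] nothing but 4 survives at r9c9 ⇒ r9c9=4.
Step 19. [r8c9∈{2}] r8c9 is down to just 2, so r8c9=2.
Step 20. [r5c7∈{1}] r5c7's peers cover all but 1, so r5c7=1.
Step 21. [r2c9∈{3}] r2c9 has the single candidate 3 ⇒ r2c9=3.
Step 22. [r1c2∈{3}] only 3 remains possible at r1c2 ⇒ r1c2=3.
Step 23. [r4c6∈{1}] r4c6's peers cover all but 1 ⇒ r4c6=1.
Step 24. [r7c5∈{4}] nothing but 4 survives at r7c5, so r7c5=4.
Step 25. [r3c5∈{8}] r3c5 has the single candidate 8, so r3c5=8.
Step 26. [r3c2∈{7}] nothing but 7 survives at r3c2 ⇒ r3c2=7.
Step 27. [r4c3∈{7}] r4c3 has the single candidate 7. So r4c3=7.
Step 28. [r1c7∈{9}] r1c7's peers cover all but 9. So r1c7=9.
Step 29. [r3c7∈{5}] r3c7's peers cover all but 5 ⇒ r3c7=5.
Step 30. [r7c6∈{7}] r7c6 is down to just 7. So r7c6=7.
Step 31. [r7c3∈{3}] r7c3 has the single candidate 3, so r7c3=3.
Step 32. [r6c2∈{1}] r6c2 has the single candidate 1. So r6c2=1.
Step 33. [r6c8∈{6}] r6c8 is down to just 6 ⇒ r6c8=6.
Step 34. [r4c8∈{3}] r4c8 has the single candidate 3, so r4c8=3.
Step 35. [r7c8∈{9}] r7c8 is down to just 9 ⇒ r7c8=9.
Step 36. [r8c6∈{6}] r8c6's peers cover all but 6, so r8c6=6.
Step 37. [r3c9∈{6}] r3c9's peers cover all but 6, so r3c9=6.

Answer: 1 3 2 6 5 4 9 8 7 / 6 8 5 1 7 9 4 2 3 / 4 7 9 2 8 3 5 1 6 / 5 4 7 9 6 1 2 3 8 / 2 9 6 7 3 8 1 4 5 / 3 1 8 4 2 5 7 6 9 / 8 2 3 5 4 7 6 9 1 / 9 5 4 8 1 6 3 7 2 / 7 6 1 3 9 2 8 5 4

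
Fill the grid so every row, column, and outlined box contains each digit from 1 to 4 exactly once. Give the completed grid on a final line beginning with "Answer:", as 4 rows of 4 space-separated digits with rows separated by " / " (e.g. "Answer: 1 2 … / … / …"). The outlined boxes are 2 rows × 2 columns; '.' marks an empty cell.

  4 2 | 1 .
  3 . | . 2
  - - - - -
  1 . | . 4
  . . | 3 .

Step 1. [r1c4∈{3}] r1c4's peers cover all but 3. So r1c4=3.
Step 2. [r2c2∈{1}] r2c2's peers cover all but 1, so r2c2=1.
Step 3. [r4c1∈{2}] r4c1 is down to just 2 ⇒ r4c1=2.
Step 4. [r2c3∈{4}] r2c3 is down to just 4, so r2c3=4.
Step 5. [r3c2∈{3}] r3c2 has the single candidate 3. So r3c2=3.
Step 6. [r3c3∈{2}] r3c3's peers cover all but 2 ⇒ r3c3=2.
Step 7. [r4c2∈{4}] only 4 remains possible at r4c2 ⇒ r4c2=4.
Step 8. [r4c4∈{1}] r4c4 has the single candidate 1. So r4c4=1.

Answer: 4 2 1 3 / 3 1 4 2 / 1 3 2 4 / 2 4 3 1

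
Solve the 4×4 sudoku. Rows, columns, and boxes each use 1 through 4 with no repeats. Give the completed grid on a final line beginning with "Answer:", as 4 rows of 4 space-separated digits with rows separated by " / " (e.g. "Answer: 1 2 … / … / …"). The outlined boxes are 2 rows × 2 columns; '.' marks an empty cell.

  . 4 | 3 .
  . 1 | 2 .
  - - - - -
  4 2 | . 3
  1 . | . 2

Step 1. [r2c4∈{4}] r2c4 has the single candidate 4 ⇒ r2c4=4.
Step 2. [r1c1∈{2}] only 2 remains possible at r1c1. So r1c1=2.
Step 3. [r4c3∈{4}] only 4 remains possible at r4c3. So r4c3=4.
Step 4. [r1c4∈{1}] r1c4's peers cover all but 1. So r1c4=1.
Step 5. [r3c3∈{1}] r3c3 is down to just 1, so r3c3=1.
Step 6. [r4c2∈{3}] r4c2 is down to just 3, so r4c2=3.
Step 7. [r2c1∈{3}] r2c1's peers cover all but 3, so r2c1=3.

Answer: 2 4 3 1 / 3 1 2 4 / 4 2 1 3 / 1 3 4 2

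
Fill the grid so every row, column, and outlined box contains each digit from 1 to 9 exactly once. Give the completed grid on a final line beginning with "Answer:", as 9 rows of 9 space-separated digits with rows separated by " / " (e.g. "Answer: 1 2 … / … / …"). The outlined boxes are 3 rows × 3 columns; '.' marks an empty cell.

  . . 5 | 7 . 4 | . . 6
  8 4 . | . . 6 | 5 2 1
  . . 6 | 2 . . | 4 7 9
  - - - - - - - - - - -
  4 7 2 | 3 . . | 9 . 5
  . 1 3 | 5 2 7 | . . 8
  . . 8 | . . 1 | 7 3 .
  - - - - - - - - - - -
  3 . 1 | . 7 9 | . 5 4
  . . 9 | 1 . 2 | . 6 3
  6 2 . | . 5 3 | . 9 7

Step 1. [r8c7∈{8}] only 8 remains possible at r8c7 ⇒ r8c7=8.
Step 2. [r6c2∈{5,6,9}] 6 has one home in col 2: r6c2 ⇒ r6c2=6.
Step 3. [r1c2∈{3,9}] col 2 places 9 nowhere but r1c2, so r1c2=9.
Step 4. [r2c5∈{3,9}] 3 has one home in row 2: r2c5, so r2c5=3.
Step 5. [r6c5∈{4,9}] in col 5, 9 fits only at r6c5. So r6c5=9.
Step 6. [r4c6∈{8}] r4c6's peers cover all but 8, so r4c6=8.
Step 7. [r9c4∈{4,8}] row 9 places 8 nowhere but r9c4 ⇒ r9c4=8.
Step 8. [r3c1∈{1}] r3c1's peers cover all but 1 ⇒ r3c1=1.
Step 9. [r1c8∈{8}] only 8 remains possible at r1c8. So r1c8=8.
Step 10. [r8c2∈{5}] r8c2 is down to just 5. So r8c2=5.
Step 11. [r1c7∈{3}] nothing but 3 survives at r1c7. So r1c7=3.
Step 12. [r7c2∈{8}] only 8 remains possible at r7c2 ⇒ r7c2=8.
Step 13. [r5c1∈{9}] r5c1's peers cover all but 9, so r5c1=9.
Step 14. [r3c6∈{5}] only 5 remains possible at r3c6. So r3c6=5.
Step 15. [r8c1∈{7}] r8c1's peers cover all but 7 ⇒ r8c1=7.
Step 16. [r9c7∈{1}] only 1 remains possible at r9c7. So r9c7=1.
Step 17. [r6c1∈{5}] r6c1 has the single candidate 5. So r6c1=5.
Step 18. [r3c5∈{8}] r3c5's peers cover all but 8. So r3c5=8.
Step 19. [r6c9∈{2}] r6c9's peers cover all but 2. So r6c9=2.
Step 20. [r8c5∈{4}] r8c5 has the single candidate 4 ⇒ r8c5=4.
Step 21. [r3c2∈{3}] r3c2 has the single candidate 3. So r3c2=3.
Step 22. [r2c3∈{7}] nothing but 7 survives at r2c3 ⇒ r2c3=7.
Step 23. [r1c5∈{1}] r1c5 is down to just 1. So r1c5=1.
Step 24. [r1c1∈{2}] r1c1 is down to just 2 ⇒ r1c1=2.
Step 25. [r5c7∈{6}] r5c7's peers cover all but 6. So r5c7=6.
Step 26. [r5c8∈{4}] r5c8's peers cover all but 4, so r5c8=4.
Step 27. [r7c4∈{6}] nothing but 6 survives at r7c4, so r7c4=6.
Step 28. [r4c8∈{1}] nothing but 1 survives at r4c8. So r4c8=1.
Step 29. [r7c7∈{2}] only 2 remains possible at r7c7, so r7c7=2.
Step 30. [r4c5∈{6}] only 6 remains possible at r4c5. So r4c5=6.
Step 31. [r2c4∈{9}] r2c4's peers cover all but 9. So r2c4=9.
Step 32. [r9c3∈{4}] only 4 remains possible at r9c3, so r9c3=4.
Step 33. [r6c4∈{4}] r6c4 has the single candidate 4 ⇒ r6c4=4.

Answer: 2 9 5 7 1 4 3 8 6 / 8 4 7 9 3 6 5 2 1 / 1 3 6 2 8 5 4 7 9 / 4 7 2 3 6 8 9 1 5 / 9 1 3 5 2 7 6 4 8 / 5 6 8 4 9 1 7 3 2 / 3 8 1 6 7 9 2 5 4 / 7 5 9 1 4 2 8 6 3 / 6 2 4 8 5 3 1 9 7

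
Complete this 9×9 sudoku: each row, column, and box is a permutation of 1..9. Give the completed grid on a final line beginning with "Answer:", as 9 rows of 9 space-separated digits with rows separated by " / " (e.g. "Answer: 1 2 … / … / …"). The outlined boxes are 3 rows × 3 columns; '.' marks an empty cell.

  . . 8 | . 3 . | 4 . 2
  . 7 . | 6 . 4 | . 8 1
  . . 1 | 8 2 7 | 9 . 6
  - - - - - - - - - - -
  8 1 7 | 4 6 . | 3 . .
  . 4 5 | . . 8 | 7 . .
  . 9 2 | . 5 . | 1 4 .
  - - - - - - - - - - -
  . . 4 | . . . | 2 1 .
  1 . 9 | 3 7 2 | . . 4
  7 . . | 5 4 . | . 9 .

Step 1. [r9c3∈{3,6}] across col 3, 6 lands solely at r9c3, so r9c3=6.
Step 2. [r1c6∈{1,5,9}] col 6 places 5 nowhere but r1c6. So r1c6=5.
Step 3. [r5c1∈{3,6}] in row 5, 3 fits only at r5c1. So r5c1=3.
Step 4. [r7c1∈{5}] r7c1 has the single candidate 5 ⇒ r7c1=5.
Step 5. [r9c7∈{8}] nothing but 8 survives at r9c7, so r9c7=8.
Step 6. [r2c5∈{9}] r2c5's peers cover all but 9. So r2c5=9.
Step 7. [r5c4∈{1,2,9}] col 4 places 2 nowhere but r5c4. So r5c4=2.
Step 8. [r4c6∈{9}] r4c6 has the single candidate 9 ⇒ r4c6=9.
Step 9. [r8c7∈{5,6}] col 7 places 6 nowhere but r8c7, so r8c7=6.
Step 10. [r8c8∈{5}] only 5 remains possible at r8c8, so r8c8=5.
Step 11. [r9c9∈{3}] r9c9's peers cover all but 3, so r9c9=3.
Step 12. [r7c2∈{3,8}] r7c2 is the only open cell in row 7 admitting 3 ⇒ r7c2=3.
Step 13. [r6c1∈{6}] r6c1 has the single candidate 6. So r6c1=6.
Step 14. [r1c1∈{9}] r1c1 is down to just 9 ⇒ r1c1=9.
Step 15. [r3c1∈{4}] r3c1's peers cover all but 4 ⇒ r3c1=4.
Step 16. [r2c1∈{2}] only 2 remains possible at r2c1, so r2c1=2.
Step 17. [r2c7∈{5}] nothing but 5 survives at r2c7. So r2c7=5.
Step 18. [r4c9∈{5}] r4c9's peers cover all but 5. So r4c9=5.
Step 19. [r4c8∈{2}] r4c8's peers cover all but 2. So r4c8=2.
Step 20. [r7c6∈{6}] only 6 remains possible at r7c6. So r7c6=6.
Step 21. [r8c2∈{8}] nothing but 8 survives at r8c2, so r8c2=8.
Step 22. [r2c3∈{3}] r2c3 has the single candidate 3 ⇒ r2c3=3.
Step 23. [r7c4∈{9}] only 9 remains possible at r7c4 ⇒ r7c4=9.
Step 24. [r6c9∈{8}] nothing but 8 survives at r6c9, so r6c9=8.
Step 25. [r7c5∈{8}] only 8 remains possible at r7c5 ⇒ r7c5=8.
Step 26. [r5c5∈{1}] r5c5's peers cover all but 1 ⇒ r5c5=1.
Step 27. [r5c8∈{6}] r5c8 has the single candidate 6, so r5c8=6.
Step 28. [r5c9∈{9}] nothing but 9 survives at r5c9 ⇒ r5c9=9.
Step 29. [r7c9∈{7}] nothing but 7 survives at r7c9, so r7c9=7.
Step 30. [r6c4∈{7}] r6c4's peers cover all but 7. So r6c4=7.
Step 31. [r3c8∈{3}] r3c8's peers cover all but 3. So r3c8=3.
Step 32. [r1c4∈{1}] r1c4's peers cover all but 1, so r1c4=1.
Step 33. [r9c6∈{1}] only 1 remains possible at r9c6 ⇒ r9c6=1.
Step 34. [r3c2∈{5}] r3c2 has the single candidate 5 ⇒ r3c2=5.
Step 35. [r6c6∈{3}] only 3 remains possible at r6c6 ⇒ r6c6=3.
Step 36. [r1c2∈{6}] r1c2 is down to just 6. So r1c2=6.
Step 37. [r9c2∈{2}] r9c2 has the single candidate 2, so r9c2=2.
Step 38. [r1c8∈{7}] r1c8 has the single candidate 7. So r1c8=7.

Answer: 9 6 8 1 3 5 4 7 2 / 2 7 3 6 9 4 5 8 1 / 4 5 1 8 2 7 9 3 6 / 8 1 7 4 6 9 3 2 5 / 3 4 5 2 1 8 7 6 9 / 6 9 2 7 5 3 1 4 8 / 5 3 4 9 8 6 2 1 7 / 1 8 9 3 7 2 6 5 4 / 7 2 6 5 4 1 8 9 3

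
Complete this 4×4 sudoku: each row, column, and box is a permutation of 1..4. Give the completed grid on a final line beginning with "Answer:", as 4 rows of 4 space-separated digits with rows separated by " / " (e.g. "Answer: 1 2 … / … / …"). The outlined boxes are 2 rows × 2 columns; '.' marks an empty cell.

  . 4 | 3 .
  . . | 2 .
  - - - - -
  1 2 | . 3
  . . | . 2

Step 1. [r4c2∈{3}] nothing but 3 survives at r4c2. So r4c2=3.
Step 2. [r1c4∈{1}] only 1 remains possible at r1c4. So r1c4=1.
Step 3. [r3c3∈{4}] only 4 remains possible at r3c3, so r3c3=4.
Step 4. [r2c4∈{4}] only 4 remains possible at r2c4. So r2c4=4.
Step 5. [r1c1∈{2}] only 2 remains possible at r1c1 ⇒ r1c1=2.
Step 6. [r2c2∈{1}] r2c2 is down to just 1. So r2c2=1.
Step 7. [r4c1∈{4}] r4c1 is down to just 4 ⇒ r4c1=4.
Step 8. [r2c1∈{3}] r2c1's peers cover all but 3, so r2c1=3.
Step 9. [r4c3∈{1}] r4c3 is down to just 1 ⇒ r4c3=1.

Answer: 2 4 3 1 / 3 1 2 4 / 1 2 4 3 / 4 3 1 2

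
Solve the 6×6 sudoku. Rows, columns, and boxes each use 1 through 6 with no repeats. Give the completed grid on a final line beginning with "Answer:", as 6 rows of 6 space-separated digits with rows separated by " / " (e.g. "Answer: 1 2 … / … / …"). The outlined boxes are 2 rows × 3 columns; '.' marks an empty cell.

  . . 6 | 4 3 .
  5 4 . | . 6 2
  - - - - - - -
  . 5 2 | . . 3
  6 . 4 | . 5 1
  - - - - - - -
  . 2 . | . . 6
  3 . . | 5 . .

Step 1. [r6c3∈{1}] r6c3's peers cover all but 1, so r6c3=1.
Step 2. [r3c5∈{4}] r3c5 is down to just 4, so r3c5=4.
Step 3. [r1c2∈{1}] r1c2 is down to just 1, so r1c2=1.
Step 4. [r2c4∈{1}] nothing but 1 survives at r2c4, so r2c4=1.
Step 5. [r3c4∈{6}] r3c4 has the single candidate 6 ⇒ r3c4=6.
Step 6. [r5c4∈{3}] r5c4's peers cover all but 3 ⇒ r5c4=3.
Step 7. [r4c2∈{3}] only 3 remains possible at r4c2. So r4c2=3.
Step 8. [r6c5∈{2}] nothing but 2 survives at r6c5. So r6c5=2.
Step 9. [r5c5∈{1}] only 1 remains possible at r5c5 ⇒ r5c5=1.
Step 10. [r1c1∈{2}] r1c1 has the single candidate 2 ⇒ r1c1=2.
Step 11. [r5c1∈{4}] nothing but 4 survives at r5c1, so r5c1=4.
Step 12. [r6c6∈{4}] only 4 remains possible at r6c6, so r6c6=4.
Step 13. [r2c3∈{3}] r2c3 has the single candidate 3, so r2c3=3.
Step 14. [r3c1∈{1}] r3c1's peers cover all but 1, so r3c1=1.
Step 15. [r1c6∈{5}] r1c6's peers cover all but 5. So r1c6=5.
Step 16. [r6c2∈{6}] r6c2's peers cover all but 6. So r6c2=6.
Step 17. [r4c4∈{2}] only 2 remains possible at r4c4, so r4c4=2.
Step 18. [r5c3∈{5}] only 5 remains possible at r5c3. So r5c3=5.

Answer: 2 1 6 4 3 5 / 5 4 3 1 6 2 / 1 5 2 6 4 3 / 6 3 4 2 5 1 / 4 2 5 3 1 6 / 3 6 1 5 2 4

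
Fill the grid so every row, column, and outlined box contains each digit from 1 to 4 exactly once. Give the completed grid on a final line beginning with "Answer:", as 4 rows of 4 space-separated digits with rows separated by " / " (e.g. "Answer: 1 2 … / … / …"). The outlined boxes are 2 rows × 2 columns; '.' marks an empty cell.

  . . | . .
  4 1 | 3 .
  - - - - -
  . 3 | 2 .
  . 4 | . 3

Step 1. [r4c3∈{1}] nothing but 1 survives at r4c3, so r4c3=1.
Step 2. [r1c2∈{2}] only 2 remains possible at r1c2, so r1c2=2.
Step 3. [r1c4∈{1,4}] in row 1, 1 fits only at r1c4. So r1c4=1.
Step 4. [r1c1∈{3}] only 3 remains possible at r1c1 ⇒ r1c1=3.
Step 5. [r3c1∈{1}] r3c1 has the single candidate 1. So r3c1=1.
Step 6. [r2c4∈{2}] nothing but 2 survives at r2c4 ⇒ r2c4=2.
Step 7. [r1c3∈{4}] nothing but 4 survives at r1c3. So r1c3=4.
Step 8. [r4c1∈{2}] nothing but 2 survives at r4c1, so r4c1=2.
Step 9. [r3c4∈{4}] r3c4 has the single candidate 4. So r3c4=4.

Answer: 3 2 4 1 / 4 1 3 2 / 1 3 2 4 / 2 4 1 3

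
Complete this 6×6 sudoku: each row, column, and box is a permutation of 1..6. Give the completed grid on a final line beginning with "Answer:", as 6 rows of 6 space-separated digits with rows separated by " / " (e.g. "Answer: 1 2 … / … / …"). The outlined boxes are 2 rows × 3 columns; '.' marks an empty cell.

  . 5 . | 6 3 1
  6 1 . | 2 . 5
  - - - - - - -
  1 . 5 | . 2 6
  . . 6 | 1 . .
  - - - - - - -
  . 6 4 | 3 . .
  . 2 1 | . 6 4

Step 1. [r3c2∈{3,4}] in row 3, 3 fits only at r3c2, so r3c2=3.
Step 2. [r4c5∈{4,5}] 5 has one home in row 4: r4c5. So r4c5=5.
Step 3. [r1c1∈{2,4}] row 1 places 4 nowhere but r1c1. So r1c1=4.
Step 4. [r5c1∈{5}] r5c1 is down to just 5. So r5c1=5.
Step 5. [r5c5∈{1}] nothing but 1 survives at r5c5, so r5c5=1.
Step 6. [r5c6∈{2}] r5c6's peers cover all but 2. So r5c6=2.
Step 7. [r4c2∈{4}] r4c2 has the single candidate 4 ⇒ r4c2=4.
Step 8. [r6c4∈{5}] r6c4 has the single candidate 5. So r6c4=5.
Step 9. [r3c4∈{4}] r3c4 has the single candidate 4 ⇒ r3c4=4.
Step 10. [r6c1∈{3}] r6c1 is down to just 3 ⇒ r6c1=3.
Step 11. [r4c6∈{3}] r4c6 is down to just 3, so r4c6=3.
Step 12. [r1c3∈{2}] r1c3 is down to just 2. So r1c3=2.
Step 13. [r2c3∈{3}] only 3 remains possible at r2c3 ⇒ r2c3=3.
Step 14. [r4c1∈{2}] r4c1's peers cover all but 2, so r4c1=2.
Step 15. [r2c5∈{4}] r2c5 has the single candidate 4. So r2c5=4.

Answer: 4 5 2 6 3 1 / 6 1 3 2 4 5 / 1 3 5 4 2 6 / 2 4 6 1 5 3 / 5 6 4 3 1 2 / 3 2 1 5 6 4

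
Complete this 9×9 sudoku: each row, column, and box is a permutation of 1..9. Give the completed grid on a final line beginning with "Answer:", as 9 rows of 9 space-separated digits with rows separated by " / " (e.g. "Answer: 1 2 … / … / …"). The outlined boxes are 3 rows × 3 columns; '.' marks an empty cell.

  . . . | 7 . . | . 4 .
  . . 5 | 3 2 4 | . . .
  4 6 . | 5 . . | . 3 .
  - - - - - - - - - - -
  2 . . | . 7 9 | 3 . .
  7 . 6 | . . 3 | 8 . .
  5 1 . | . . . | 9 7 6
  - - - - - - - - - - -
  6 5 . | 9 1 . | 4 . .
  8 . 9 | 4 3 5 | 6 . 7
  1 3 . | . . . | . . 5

Step 1. [r9c7∈{2}] nothing but 2 survives at r9c7. So r9c7=2.
Step 2. [r2c1∈{9}] nothing but 9 survives at r2c1. So r2c1=9.
Step 3. [r7c8∈{8}] r7c8's peers cover all but 8, so r7c8=8.
Step 4. [r5c8∈{1,2,5}] in col 8, 2 fits only at r5c8, so r5c8=2.
Step 5. [r6c3∈{3,4,8}] in row 6, 3 fits only at r6c3 ⇒ r6c3=3.
Step 6. [r7c6∈{2,7}] 2 has one home in box 8: r7c6, so r7c6=2.
Step 7. [r6c6∈{8}] r6c6 is down to just 8 ⇒ r6c6=8.
Step 8. [r3c6∈{1}] r3c6's peers cover all but 1 ⇒ r3c6=1.
Step 9. [r1c3∈{1,2,8}] in col 3, 1 fits only at r1c3. So r1c3=1.
Step 10. [r3c3∈{2,7,8}] in col 3, 2 fits only at r3c3. So r3c3=2.
Step 11. [r1c2∈{8}] only 8 remains possible at r1c2. So r1c2=8.
Step 12. [r4c2∈{4}] only 4 remains possible at r4c2 ⇒ r4c2=4.
Step 13. [r4c9∈{1}] r4c9's peers cover all but 1. So r4c9=1.
Step 14. [r3c5∈{8,9}] box 2 places 8 nowhere but r3c5. So r3c5=8.
Step 15. [r9c5∈{6}] r9c5 is down to just 6. So r9c5=6.
Step 16. [r2c7∈{1,7}] in col 7, 1 fits only at r2c7, so r2c7=1.
Step 17. [r9c3∈{4,7}] r9c3 is the only open cell in row 9 admitting 4, so r9c3=4.
Step 18. [r5c9∈{4}] r5c9's peers cover all but 4. So r5c9=4.
Step 19. [r1c5∈{9}] r1c5 is down to just 9. So r1c5=9.
Step 20. [r6c4∈{2}] nothing but 2 survives at r6c4 ⇒ r6c4=2.
Step 21. [r1c1∈{3}] r1c1 is down to just 3, so r1c1=3.
Step 22. [r8c8∈{1}] nothing but 1 survives at r8c8, so r8c8=1.
Step 23. [r2c2∈{7}] r2c2's peers cover all but 7 ⇒ r2c2=7.
Step 24. [r5c2∈{9}] r5c2's peers cover all but 9, so r5c2=9.
Step 25. [r7c9∈{3}] r7c9's peers cover all but 3, so r7c9=3.
Step 26. [r1c9∈{2}] only 2 remains possible at r1c9 ⇒ r1c9=2.
Step 27. [r3c9∈{9}] r3c9 is down to just 9. So r3c9=9.
Step 28. [r5c5∈{5}] only 5 remains possible at r5c5, so r5c5=5.
Step 29. [r1c6∈{6}] only 6 remains possible at r1c6 ⇒ r1c6=6.
Step 30. [r5c4∈{1}] r5c4's peers cover all but 1, so r5c4=1.
Step 31. [r4c3∈{8}] r4c3 has the single candidate 8, so r4c3=8.
Step 32. [r9c4∈{8}] r9c4 has the single candidate 8. So r9c4=8.
Step 33. [r6c5∈{4}] only 4 remains possible at r6c5 ⇒ r6c5=4.
Step 34. [r2c9∈{8}] only 8 remains possible at r2c9. So r2c9=8.
Step 35. [r4c4∈{6}] nothing but 6 survives at r4c4. So r4c4=6.
Step 36. [r7c3∈{7}] r7c3 has the single candidate 7, so r7c3=7.
Step 37. [r1c7∈{5}] nothing but 5 survives at r1c7. So r1c7=5.
Step 38. [r3c7∈{7}] r3c7 has the single candidate 7. So r3c7=7.
Step 39. [r9c6∈{7}] r9c6's peers cover all but 7 ⇒ r9c6=7.
Step 40. [r4c8∈{5}] only 5 remains possible at r4c8, so r4c8=5.
Step 41. [r2c8∈{6}] r2c8's peers cover all but 6, so r2c8=6.
Step 42. [r8c2∈{2}] r8c2 is down to just 2. So r8c2=2.
Step 43. [r9c8∈{9}] nothing but 9 survives at r9c8, so r9c8=9.

Answer: 3 8 1 7 9 6 5 4 2 / 9 7 5 3 2 4 1 6 8 / 4 6 2 5 8 1 7 3 9 / 2 4 8 6 7 9 3 5 1 / 7 9 6 1 5 3 8 2 4 / 5 1 3 2 4 8 9 7 6 / 6 5 7 9 1 2 4 8 3 / 8 2 9 4 3 5 6 1 7 / 1 3 4 8 6 7 2 9 5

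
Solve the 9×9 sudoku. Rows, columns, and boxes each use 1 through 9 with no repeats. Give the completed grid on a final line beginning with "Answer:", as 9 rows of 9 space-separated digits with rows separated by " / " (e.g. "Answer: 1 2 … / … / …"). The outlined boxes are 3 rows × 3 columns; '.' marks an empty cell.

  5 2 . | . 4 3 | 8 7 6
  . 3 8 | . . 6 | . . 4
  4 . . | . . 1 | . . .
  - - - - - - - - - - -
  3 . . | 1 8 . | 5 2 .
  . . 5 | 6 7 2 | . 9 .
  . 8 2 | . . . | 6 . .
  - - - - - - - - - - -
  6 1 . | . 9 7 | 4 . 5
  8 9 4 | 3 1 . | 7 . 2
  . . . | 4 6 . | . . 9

Step 1. [r3c4∈{2,5,7,8,9}] 8 has one home in row 3: r3c4. So r3c4=8.
Step 2. [r5c1∈{1}] only 1 remains possible at r5c1, so r5c1=1.
Step 3. [r5c7∈{3}] r5c7 has the single candidate 3 ⇒ r5c7=3.
Step 4. [r2c4∈{2,5,7,9}] 7 has one home in col 4: r2c4. So r2c4=7.
Step 5. [r2c1∈{9}] r2c1's peers cover all but 9, so r2c1=9.
Step 6. [r6c1∈{7}] only 7 remains possible at r6c1. So r6c1=7.
Step 7. [r6c4∈{5,9}] in col 4, 5 fits only at r6c4. So r6c4=5.
Step 8. [r4c3∈{6,9}] r4c3 is the only open cell in col 3 admitting 9, so r4c3=9.
Step 9. [r7c8∈{3,8}] 8 has one home in row 7: r7c8. So r7c8=8.
Step 10. [r9c8∈{1,3}] r9c8 is the only open cell in box 9 admitting 3. So r9c8=3.
Step 11. [r3c3∈{6,7}] in col 3, 6 fits only at r3c3 ⇒ r3c3=6.
Step 12. [r3c8∈{5}] r3c8 has the single candidate 5, so r3c8=5.
Step 13. [r6c8∈{1,4}] across col 8, 4 lands solely at r6c8. So r6c8=4.
Step 14. [r9c2∈{5,7}] 5 has one home in col 2: r9c2. So r9c2=5.
Step 15. [r3c5∈{2}] r3c5 has the single candidate 2. So r3c5=2.
Step 16. [r4c6∈{4}] only 4 remains possible at r4c6. So r4c6=4.
Step 17. [r9c7∈{1}] r9c7's peers cover all but 1, so r9c7=1.
Step 18. [r1c4∈{9}] nothing but 9 survives at r1c4. So r1c4=9.
Step 19. [r9c3∈{7}] r9c3 has the single candidate 7. So r9c3=7.
Step 20. [r8c6∈{5}] r8c6 has the single candidate 5. So r8c6=5.
Step 21. [r6c9∈{1}] r6c9's peers cover all but 1 ⇒ r6c9=1.
Step 22. [r8c8∈{6}] only 6 remains possible at r8c8. So r8c8=6.
Step 23. [r5c2∈{4}] r5c2 has the single candidate 4 ⇒ r5c2=4.
Step 24. [r9c6∈{8}] r9c6 is down to just 8, so r9c6=8.
Step 25. [r4c9∈{7}] nothing but 7 survives at r4c9, so r4c9=7.
Step 26. [r2c5∈{5}] only 5 remains possible at r2c5. So r2c5=5.
Step 27. [r9c1∈{2}] r9c1 is down to just 2. So r9c1=2.
Step 28. [r1c3∈{1}] only 1 remains possible at r1c3. So r1c3=1.
Step 29. [r7c4∈{2}] r7c4's peers cover all but 2 ⇒ r7c4=2.
Step 30. [r7c3∈{3}] only 3 remains possible at r7c3. So r7c3=3.
Step 31. [r3c2∈{7}] nothing but 7 survives at r3c2 ⇒ r3c2=7.
Step 32. [r2c8∈{1}] nothing but 1 survives at r2c8. So r2c8=1.
Step 33. [r3c9∈{3}] r3c9's peers cover all but 3 ⇒ r3c9=3.
Step 34. [r3c7∈{9}] r3c7 has the single candidate 9, so r3c7=9.
Step 35. [r2c7∈{2}] r2c7's peers cover all but 2 ⇒ r2c7=2.
Step 36. [r6c6∈{9}] r6c6's peers cover all but 9 ⇒ r6c6=9.
Step 37. [r5c9∈{8}] r5c9 is down to just 8, so r5c9=8.
Step 38. [r6c5∈{3}] nothing but 3 survives at r6c5. So r6c5=3.
Step 39. [r4c2∈{6}] nothing but 6 survives at r4c2, so r4c2=6.

Answer: 5 2 1 9 4 3 8 7 6 / 9 3 8 7 5 6 2 1 4 / 4 7 6 8 2 1 9 5 3 / 3 6 9 1 8 4 5 2 7 / 1 4 5 6 7 2 3 9 8 / 7 8 2 5 3 9 6 4 1 / 6 1 3 2 9 7 4 8 5 / 8 9 4 3 1 5 7 6 2 / 2 5 7 4 6 8 1 3 9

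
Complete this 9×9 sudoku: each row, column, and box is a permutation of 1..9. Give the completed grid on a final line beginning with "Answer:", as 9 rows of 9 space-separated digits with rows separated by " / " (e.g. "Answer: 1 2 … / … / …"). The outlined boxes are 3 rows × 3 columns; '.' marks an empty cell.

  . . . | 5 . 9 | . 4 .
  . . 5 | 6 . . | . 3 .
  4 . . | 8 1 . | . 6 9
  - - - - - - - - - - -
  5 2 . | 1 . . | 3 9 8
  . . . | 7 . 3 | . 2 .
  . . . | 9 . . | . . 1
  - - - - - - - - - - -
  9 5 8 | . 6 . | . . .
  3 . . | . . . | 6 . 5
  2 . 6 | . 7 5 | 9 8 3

Step 1. [r4c3∈{4,7}] row 4 places 7 nowhere but r4c3. So r4c3=7.
Step 2. [r4c5∈{4}] nothing but 4 survives at r4c5, so r4c5=4.
Step 3. [r2c5∈{2}] r2c5's peers cover all but 2 ⇒ r2c5=2.
Step 4. [r2c9∈{7}] r2c9's peers cover all but 7, so r2c9=7.
Step 5. [r9c2∈{1,4}] across row 9, 1 lands solely at r9c2. So r9c2=1.
Step 6. [r1c1∈{1,6,7,8}] 7 has one home in col 1: r1c1. So r1c1=7.
Step 7. [r8c3∈{4}] r8c3 is down to just 4. So r8c3=4.
Step 8. [r1c9∈{2}] nothing but 2 survives at r1c9 ⇒ r1c9=2.
Step 9. [r7c7∈{1,2,4,7}] r7c7 is the only open cell in col 7 admitting 2 ⇒ r7c7=2.
Step 10. [r1c2∈{3,6,8}] row 1 places 6 nowhere but r1c2 ⇒ r1c2=6.
Step 11. [r6c8∈{5,7}] in col 8, 5 fits only at r6c8 ⇒ r6c8=5.
Step 12. [r6c5∈{8}] nothing but 8 survives at r6c5, so r6c5=8.
Step 13. [r7c9∈{4}] r7c9's peers cover all but 4 ⇒ r7c9=4.
Step 14. [r3c2∈{3}] nothing but 3 survives at r3c2 ⇒ r3c2=3.
Step 15. [r1c3∈{1}] r1c3's peers cover all but 1, so r1c3=1.
Step 16. [r2c1∈{8}] r2c1's peers cover all but 8 ⇒ r2c1=8.
Step 17. [r5c2∈{4,8,9}] in row 5, 8 fits only at r5c2, so r5c2=8.
Step 18. [r8c6∈{1,2,8}] 8 has one home in row 8: r8c6. So r8c6=8.
Step 19. [r8c8∈{1,7}] in row 8, 1 fits only at r8c8 ⇒ r8c8=1.
Step 20. [r6c1∈{6}] only 6 remains possible at r6c1. So r6c1=6.
Step 21. [r6c2∈{4}] r6c2 is down to just 4. So r6c2=4.
Step 22. [r1c5∈{3}] only 3 remains possible at r1c5. So r1c5=3.
Step 23. [r8c5∈{9}] nothing but 9 survives at r8c5, so r8c5=9.
Step 24. [r7c8∈{7}] r7c8 has the single candidate 7 ⇒ r7c8=7.
Step 25. [r8c2∈{7}] r8c2 is down to just 7. So r8c2=7.
Step 26. [r3c3∈{2}] r3c3 has the single candidate 2 ⇒ r3c3=2.
Step 27. [r3c6∈{7}] only 7 remains possible at r3c6, so r3c6=7.
Step 28. [r8c4∈{2}] r8c4's peers cover all but 2, so r8c4=2.
Step 29. [r3c7∈{5}] r3c7's peers cover all but 5. So r3c7=5.
Step 30. [r5c3∈{9}] nothing but 9 survives at r5c3. So r5c3=9.
Step 31. [r6c3∈{3}] r6c3 is down to just 3 ⇒ r6c3=3.
Step 32. [r6c6∈{2}] nothing but 2 survives at r6c6 ⇒ r6c6=2.
Step 33. [r2c7∈{1}] r2c7's peers cover all but 1 ⇒ r2c7=1.
Step 34. [r2c6∈{4}] r2c6's peers cover all but 4, so r2c6=4.
Step 35. [r5c1∈{1}] nothing but 1 survives at r5c1, so r5c1=1.
Step 36. [r9c4∈{4}] r9c4 has the single candidate 4. So r9c4=4.
Step 37. [r4c6∈{6}] only 6 remains possible at r4c6, so r4c6=6.
Step 38. [r5c7∈{4}] r5c7's peers cover all but 4. So r5c7=4.
Step 39. [r6c7∈{7}] r6c7's peers cover all but 7, so r6c7=7.
Step 40. [r7c6∈{1}] r7c6 is down to just 1, so r7c6=1.
Step 41. [r5c9∈{6}] nothing but 6 survives at r5c9. So r5c9=6.
Step 42. [r5c5∈{5}] r5c5 has the single candidate 5. So r5c5=5.
Step 43. [r7c4∈{3}] r7c4 is down to just 3 ⇒ r7c4=3.
Step 44. [r1c7∈{8}] r1c7 has the single candidate 8, so r1c7=8.
Step 45. [r2c2∈{9}] r2c2 is down to just 9 ⇒ r2c2=9.

Answer: 7 6 1 5 3 9 8 4 2 / 8 9 5 6 2 4 1 3 7 / 4 3 2 8 1 7 5 6 9 / 5 2 7 1 4 6 3 9 8 / 1 8 9 7 5 3 4 2 6 / 6 4 3 9 8 2 7 5 1 / 9 5 8 3 6 1 2 7 4 / 3 7 4 2 9 8 6 1 5 / 2 1 6 4 7 5 9 8 3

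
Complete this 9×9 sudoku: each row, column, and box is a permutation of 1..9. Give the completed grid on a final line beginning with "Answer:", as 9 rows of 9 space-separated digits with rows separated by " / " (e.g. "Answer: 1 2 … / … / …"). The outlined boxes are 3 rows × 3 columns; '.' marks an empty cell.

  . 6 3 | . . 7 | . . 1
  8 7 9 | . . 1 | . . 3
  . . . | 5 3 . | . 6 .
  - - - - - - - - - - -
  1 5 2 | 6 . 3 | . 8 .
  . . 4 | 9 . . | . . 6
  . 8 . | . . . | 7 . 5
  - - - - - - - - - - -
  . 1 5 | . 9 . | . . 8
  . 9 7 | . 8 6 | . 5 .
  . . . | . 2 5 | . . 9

Step 1. [r1c5∈{4}] r1c5's peers cover all but 4. So r1c5=4.
Step 2. [r7c6∈{4}] only 4 remains possible at r7c6, so r7c6=4.
Step 3. [r3c2∈{2,4}] 2 has one home in col 2: r3c2. So r3c2=2.
Step 4. [r8c9∈{2,4}] r8c9 is the only open cell in col 9 admitting 2 ⇒ r8c9=2.
Step 5. [r5c2∈{3}] nothing but 3 survives at r5c2, so r5c2=3.
Step 6. [r6c8∈{1,2,3,4,9}] 3 has one home in row 6: r6c8 ⇒ r6c8=3.
Step 7. [r9c2∈{4}] r9c2's peers cover all but 4, so r9c2=4.
Step 8. [r8c7∈{1,3,4}] 4 has one home in row 8: r8c7, so r8c7=4.
Step 9. [r2c4∈{2}] r2c4's peers cover all but 2. So r2c4=2.
Step 10. [r8c4∈{1,3}] across row 8, 1 lands solely at r8c4. So r8c4=1.
Step 11. [r1c8∈{2,9}] col 8 places 9 nowhere but r1c8, so r1c8=9.
Step 12. [r1c7∈{2,5,8}] across row 1, 2 lands solely at r1c7 ⇒ r1c7=2.
Step 13. [r5c7∈{1}] r5c7 has the single candidate 1 ⇒ r5c7=1.
Step 14. [r5c6∈{2,8}] r5c6 is the only open cell in row 5 admitting 8. So r5c6=8.
Step 15. [r6c3∈{6}] nothing but 6 survives at r6c3. So r6c3=6.
Step 16. [r8c1∈{3}] r8c1 has the single candidate 3, so r8c1=3.
Step 17. [r7c8∈{7}] r7c8 is down to just 7, so r7c8=7.
Step 18. [r7c4∈{3}] only 3 remains possible at r7c4. So r7c4=3.
Step 19. [r9c1∈{6}] only 6 remains possible at r9c1 ⇒ r9c1=6.
Step 20. [r4c5∈{7}] r4c5 is down to just 7 ⇒ r4c5=7.
Step 21. [r3c1∈{4}] r3c1 has the single candidate 4. So r3c1=4.
Step 22. [r3c9∈{7}] nothing but 7 survives at r3c9 ⇒ r3c9=7.
Step 23. [r9c8∈{1}] r9c8 has the single candidate 1, so r9c8=1.
Step 24. [r4c7∈{9}] r4c7's peers cover all but 9, so r4c7=9.
Step 25. [r9c4∈{7}] nothing but 7 survives at r9c4, so r9c4=7.
Step 26. [r7c7∈{6}] r7c7 is down to just 6. So r7c7=6.
Step 27. [r2c5∈{6}] r2c5's peers cover all but 6, so r2c5=6.
Step 28. [r6c6∈{2}] nothing but 2 survives at r6c6. So r6c6=2.
Step 29. [r2c7∈{5}] r2c7 has the single candidate 5, so r2c7=5.
Step 30. [r3c3∈{1}] only 1 remains possible at r3c3. So r3c3=1.
Step 31. [r9c3∈{8}] r9c3's peers cover all but 8, so r9c3=8.
Step 32. [r9c7∈{3}] nothing but 3 survives at r9c7, so r9c7=3.
Step 33. [r3c7∈{8}] r3c7 is down to just 8. So r3c7=8.
Step 34. [r7c1∈{2}] r7c1 has the single candidate 2 ⇒ r7c1=2.
Step 35. [r1c4∈{8}] r1c4 has the single candidate 8, so r1c4=8.
Step 36. [r4c9∈{4}] only 4 remains possible at r4c9, so r4c9=4.
Step 37. [r1c1∈{5}] only 5 remains possible at r1c1. So r1c1=5.
Step 38. [r6c4∈{4}] r6c4 is down to just 4 ⇒ r6c4=4.
Step 39. [r6c1∈{9}] r6c1 has the single candidate 9, so r6c1=9.
Step 40. [r5c5∈{5}] r5c5 is down to just 5 ⇒ r5c5=5.
Step 41. [r5c1∈{7}] r5c1 is down to just 7, so r5c1=7.
Step 42. [r3c6∈{9}] r3c6 has the single candidate 9. So r3c6=9.
Step 43. [r6c5∈{1}] r6c5 is down to just 1. So r6c5=1.
Step 44. [r2c8∈{4}] r2c8 has the single candidate 4 ⇒ r2c8=4.
Step 45. [r5c8∈{2}] only 2 remains possible at r5c8 ⇒ r5c8=2.

Answer: 5 6 3 8 4 7 2 9 1 / 8 7 9 2 6 1 5 4 3 / 4 2 1 5 3 9 8 6 7 / 1 5 2 6 7 3 9 8 4 / 7 3 4 9 5 8 1 2 6 / 9 8 6 4 1 2 7 3 5 / 2 1 5 3 9 4 6 7 8 / 3 9 7 1 8 6 4 5 2 / 6 4 8 7 2 5 3 1 9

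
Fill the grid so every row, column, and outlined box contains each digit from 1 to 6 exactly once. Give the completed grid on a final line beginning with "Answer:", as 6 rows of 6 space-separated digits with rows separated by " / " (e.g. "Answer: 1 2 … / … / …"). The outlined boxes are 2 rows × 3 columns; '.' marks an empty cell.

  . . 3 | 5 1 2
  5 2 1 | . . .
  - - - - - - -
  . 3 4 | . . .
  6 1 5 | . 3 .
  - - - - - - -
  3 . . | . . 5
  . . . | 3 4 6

Step 1. [r4c4∈{2,4}] in row 4, 2 fits only at r4c4. So r4c4=2.
Step 2. [r2c5∈{6}] r2c5's peers cover all but 6. So r2c5=6.
Step 3. [r1c2∈{4,6}] in row 1, 6 fits only at r1c2 ⇒ r1c2=6.
Step 4. [r6c3∈{2}] r6c3 is down to just 2 ⇒ r6c3=2.
Step 5. [r4c6∈{4}] r4c6's peers cover all but 4, so r4c6=4.
Step 6. [r5c4∈{1}] nothing but 1 survives at r5c4, so r5c4=1.
Step 7. [r5c5∈{2}] nothing but 2 survives at r5c5 ⇒ r5c5=2.
Step 8. [r3c5∈{5}] r3c5 has the single candidate 5. So r3c5=5.
Step 9. [r5c3∈{6}] r5c3 has the single candidate 6 ⇒ r5c3=6.
Step 10. [r6c2∈{5}] r6c2's peers cover all but 5, so r6c2=5.
Step 11. [r3c4∈{6}] only 6 remains possible at r3c4 ⇒ r3c4=6.
Step 12. [r2c6∈{3}] only 3 remains possible at r2c6. So r2c6=3.
Step 13. [r2c4∈{4}] only 4 remains possible at r2c4 ⇒ r2c4=4.
Step 14. [r1c1∈{4}] only 4 remains possible at r1c1, so r1c1=4.
Step 15. [r3c1∈{2}] r3c1 has the single candidate 2 ⇒ r3c1=2.
Step 16. [r5c2∈{4}] only 4 remains possible at r5c2 ⇒ r5c2=4.
Step 17. [r3c6∈{1}] r3c6 is down to just 1, so r3c6=1.
Step 18. [r6c1∈{1}] nothing but 1 survives at r6c1 ⇒ r6c1=1.

Answer: 4 6 3 5 1 2 / 5 2 1 4 6 3 / 2 3 4 6 5 1 / 6 1 5 2 3 4 / 3 4 6 1 2 5 / 1 5 2 3 4 6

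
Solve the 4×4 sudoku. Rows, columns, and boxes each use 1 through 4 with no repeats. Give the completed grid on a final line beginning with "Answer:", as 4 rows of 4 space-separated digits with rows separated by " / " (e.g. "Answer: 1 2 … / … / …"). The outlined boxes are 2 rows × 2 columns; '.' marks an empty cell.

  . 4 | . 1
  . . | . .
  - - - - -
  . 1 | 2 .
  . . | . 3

Step 1. [r1c1∈{2,3}] across row 1, 2 lands solely at r1c1 ⇒ r1c1=2.
Step 2. [r3c4∈{4}] r3c4 is down to just 4, so r3c4=4.
Step 3. [r2c2∈{3}] r2c2 has the single candidate 3. So r2c2=3.
Step 4. [r3c1∈{3}] nothing but 3 survives at r3c1. So r3c1=3.
Step 5. [r2c3∈{4}] nothing but 4 survives at r2c3. So r2c3=4.
Step 6. [r2c4∈{2}] r2c4's peers cover all but 2, so r2c4=2.
Step 7. [r2c1∈{1}] nothing but 1 survives at r2c1. So r2c1=1.
Step 8. [r4c1∈{4}] r4c1 is down to just 4. So r4c1=4.
Step 9. [r4c2∈{2}] r4c2 has the single candidate 2 ⇒ r4c2=2.
Step 10. [r1c3∈{3}] r1c3's peers cover all but 3. So r1c3=3.
Step 11. [r4c3∈{1}] nothing but 1 survives at r4c3. So r4c3=1.

Answer: 2 4 3 1 / 1 3 4 2 / 3 1 2 4 / 4 2 1 3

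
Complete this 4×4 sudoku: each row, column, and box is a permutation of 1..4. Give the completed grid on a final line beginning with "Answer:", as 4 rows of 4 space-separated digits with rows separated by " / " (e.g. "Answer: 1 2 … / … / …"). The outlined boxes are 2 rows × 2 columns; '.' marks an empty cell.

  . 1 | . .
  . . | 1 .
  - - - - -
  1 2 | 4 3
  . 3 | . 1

Step 1. [r2c1∈{2,3,4}] in row 2, 3 fits only at r2c1, so r2c1=3.
Step 2. [r2c4∈{2,4}] r2c4 is the only open cell in row 2 admitting 2 ⇒ r2c4=2.
Step 3. [r2c2∈{4}] r2c2's peers cover all but 4. So r2c2=4.
Step 4. [r4c3∈{2}] nothing but 2 survives at r4c3 ⇒ r4c3=2.
Step 5. [r1c4∈{4}] r1c4's peers cover all but 4. So r1c4=4.
Step 6. [r1c3∈{3}] r1c3 has the single candidate 3. So r1c3=3.
Step 7. [r1c1∈{2}] nothing but 2 survives at r1c1. So r1c1=2.
Step 8. [r4c1∈{4}] only 4 remains possible at r4c1, so r4c1=4.

Answer: 2 1 3 4 / 3 4 1 2 / 1 2 4 3 / 4 3 2 1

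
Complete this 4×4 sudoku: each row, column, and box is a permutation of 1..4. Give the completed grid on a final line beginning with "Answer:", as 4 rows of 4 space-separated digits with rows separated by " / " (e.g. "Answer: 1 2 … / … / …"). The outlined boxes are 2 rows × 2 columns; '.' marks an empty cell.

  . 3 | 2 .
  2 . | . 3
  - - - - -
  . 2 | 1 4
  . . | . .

Step 1. [r2c2∈{1,4}] row 2 places 1 nowhere but r2c2 ⇒ r2c2=1.
Step 2. [r4c1∈{1,3,4}] across row 4, 1 lands solely at r4c1 ⇒ r4c1=1.
Step 3. [r2c3∈{4}] only 4 remains possible at r2c3 ⇒ r2c3=4.
Step 4. [r4c2∈{4}] r4c2 has the single candidate 4 ⇒ r4c2=4.
Step 5. [r4c3∈{3}] only 3 remains possible at r4c3, so r4c3=3.
Step 6. [r3c1∈{3}] only 3 remains possible at r3c1, so r3c1=3.
Step 7. [r1c1∈{4}] r1c1 has the single candidate 4, so r1c1=4.
Step 8. [r1c4∈{1}] only 1 remains possible at r1c4 ⇒ r1c4=1.
Step 9. [r4c4∈{2}] r4c4 has the single candidate 2, so r4c4=2.

Answer: 4 3 2 1 / 2 1 4 3 / 3 2 1 4 / 1 4 3 2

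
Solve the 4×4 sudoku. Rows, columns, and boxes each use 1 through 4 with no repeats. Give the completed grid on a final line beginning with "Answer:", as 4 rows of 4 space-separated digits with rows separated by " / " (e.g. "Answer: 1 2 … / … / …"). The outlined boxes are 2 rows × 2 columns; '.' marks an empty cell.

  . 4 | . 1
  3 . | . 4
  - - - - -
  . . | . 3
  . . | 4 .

Step 1. [r1c1∈{2}] r1c1's peers cover all but 2 ⇒ r1c1=2.
Step 2. [r3c3∈{1,2}] in col 3, 1 fits only at r3c3, so r3c3=1.
Step 3. [r4c2∈{1,2,3}] across row 4, 3 lands solely at r4c2, so r4c2=3.
Step 4. [r3c2∈{2}] only 2 remains possible at r3c2, so r3c2=2.
Step 5. [r4c4∈{2}] only 2 remains possible at r4c4. So r4c4=2.
Step 6. [r3c1∈{4}] r3c1's peers cover all but 4 ⇒ r3c1=4.
Step 7. [r1c3∈{3}] r1c3 is down to just 3. So r1c3=3.
Step 8. [r2c3∈{2}] r2c3 is down to just 2, so r2c3=2.
Step 9. [r4c1∈{1}] r4c1's peers cover all but 1 ⇒ r4c1=1.
Step 10. [r2c2∈{1}] only 1 remains possible at r2c2 ⇒ r2c2=1.

Answer: 2 4 3 1 / 3 1 2 4 / 4 2 1 3 / 1 3 4 2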